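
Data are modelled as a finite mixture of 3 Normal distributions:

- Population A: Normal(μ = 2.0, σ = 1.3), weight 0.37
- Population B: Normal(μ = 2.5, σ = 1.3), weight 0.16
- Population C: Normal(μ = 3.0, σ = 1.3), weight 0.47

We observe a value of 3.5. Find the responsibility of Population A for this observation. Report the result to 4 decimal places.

Posterior ∝ prior × likelihood, so P(k | x) ∝ P(Z=k) f_k(x); normalise over all components.
Evaluate each component's likelihood at the observed value:
  L_A = (1/(1.3·√(2π)))·exp(−(3.5−2.0)²/(2·1.3²)) = 0.306879·exp(-0.66568) = 0.157712
  L_B = (1/(1.3·√(2π)))·exp(−(3.5−2.5)²/(2·1.3²)) = 0.306879·exp(-0.29586) = 0.228285
  L_C = (1/(1.3·√(2π)))·exp(−(3.5−3.0)²/(2·1.3²)) = 0.306879·exp(-0.07396) = 0.285
Multiply by the mixture weights:
  P(Z=A)·L_A = 0.37 × 0.157712 = 0.0583535
  P(Z=B)·L_B = 0.16 × 0.228285 = 0.0365256
  P(Z=C)·L_C = 0.47 × 0.285 = 0.13395
Normaliser: 0.0583535 + 0.0365256 + 0.13395 = 0.228829
Responsibility of Population A: 0.0583535 / 0.228829 ≈ 0.2550

0.2550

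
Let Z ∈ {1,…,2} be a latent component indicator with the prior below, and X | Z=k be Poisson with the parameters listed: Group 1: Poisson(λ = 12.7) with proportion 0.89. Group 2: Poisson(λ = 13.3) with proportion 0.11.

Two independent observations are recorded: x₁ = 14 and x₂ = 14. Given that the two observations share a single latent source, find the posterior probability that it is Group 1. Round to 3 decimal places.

0.881

The responsibility of component k is π_k f_k(x) divided by Σ_j π_j f_j(x).
Since both observations come from the same component, the likelihood for component k is f_k(x₁)·f_k(x₂).
  f_1 = [e^(−12.7)·12.7^14/14! = 0.0993811] × [0.0993811] = 0.0098766
  f_2 = [e^(−13.3)·13.3^14/14! = 0.104087] × [0.104087] = 0.0108342
Weight by the priors:
  π_1·f_1 = 0.89 × 0.0098766 = 0.00879018
  π_2·f_2 = 0.11 × 0.0108342 = 0.00119176
Normaliser: 0.00879018 + 0.00119176 = 0.00998194
Responsibility of Group 1: 0.00879018 / 0.00998194 ≈ 0.881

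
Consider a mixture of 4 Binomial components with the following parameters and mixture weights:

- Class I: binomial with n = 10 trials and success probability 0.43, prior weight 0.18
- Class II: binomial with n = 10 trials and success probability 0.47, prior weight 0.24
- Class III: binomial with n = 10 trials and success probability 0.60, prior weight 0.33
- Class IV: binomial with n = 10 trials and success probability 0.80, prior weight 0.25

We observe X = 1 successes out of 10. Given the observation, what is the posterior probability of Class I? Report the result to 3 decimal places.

0.537

Apply Bayes' rule: the posterior for each component is proportional to its prior times its likelihood at x.
Component likelihoods at x = 1 successes out of 10:
  f_I = 0.0273113
  f_II = 0.0155089
  f_III = 0.00157286
  f_IV = 4.096e-06
Weight by the priors:
  P(Z=I)·f_I = 0.18 × 0.0273113 = 0.00491603
  P(Z=II)·f_II = 0.24 × 0.0155089 = 0.00372213
  P(Z=III)·f_III = 0.33 × 0.00157286 = 0.000519045
  P(Z=IV)·f_IV = 0.25 × 4.096e-06 = 1.024e-06
Normaliser: 0.00491603 + 0.00372213 + 0.000519045 + 1.024e-06 = 0.00915823
P(Class I | x) = 0.00491603 / 0.00915823 ≈ 0.537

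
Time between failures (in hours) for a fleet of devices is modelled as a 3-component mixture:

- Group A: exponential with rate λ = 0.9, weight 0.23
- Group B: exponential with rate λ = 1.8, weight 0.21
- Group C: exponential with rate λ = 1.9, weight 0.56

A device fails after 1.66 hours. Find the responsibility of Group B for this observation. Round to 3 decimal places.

0.172

By Bayes' theorem, P(k | x) = π_k f_k(x) / Σ_j π_j f_j(x).
Component likelihoods at x = 1.66 hours:
  p_A = 0.202026
  p_B = 0.0906986
  p_C = 0.081094
Unnormalised posteriors:
  π_A·p_A = 0.23 × 0.202026 = 0.0464659
  π_B·p_B = 0.21 × 0.0906986 = 0.0190467
  π_C·p_C = 0.56 × 0.081094 = 0.0454126
Marginal: 0.0464659 + 0.0190467 + 0.0454126 = 0.110925
P(Group B | 1.66 hours) = 0.0190467 / 0.110925 ≈ 0.172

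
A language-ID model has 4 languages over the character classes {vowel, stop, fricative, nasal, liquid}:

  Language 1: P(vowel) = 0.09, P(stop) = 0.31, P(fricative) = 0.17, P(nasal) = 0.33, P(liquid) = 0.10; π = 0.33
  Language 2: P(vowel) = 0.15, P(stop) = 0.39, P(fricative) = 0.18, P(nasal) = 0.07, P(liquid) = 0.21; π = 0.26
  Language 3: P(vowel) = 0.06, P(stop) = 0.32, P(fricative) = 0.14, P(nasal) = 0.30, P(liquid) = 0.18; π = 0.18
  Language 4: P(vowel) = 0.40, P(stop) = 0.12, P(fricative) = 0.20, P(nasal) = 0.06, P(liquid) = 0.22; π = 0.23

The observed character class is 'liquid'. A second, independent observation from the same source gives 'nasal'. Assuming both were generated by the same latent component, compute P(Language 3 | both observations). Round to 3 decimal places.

0.354

Posterior ∝ prior × likelihood, so P(k | x) ∝ w_k f_k(x); normalise over all components.
Since both observations come from the same component, the likelihood for component k is f_k(x₁)·f_k(x₂).
  L_1 = [P(liquid | comp) = 0.10] × [0.33] = 0.033
  L_2 = [P(liquid | comp) = 0.21] × [0.07] = 0.0147
  L_3 = [P(liquid | comp) = 0.18] × [0.3] = 0.054
  L_4 = [P(liquid | comp) = 0.22] × [0.06] = 0.0132
Weight by the priors:
  w_1·L_1 = 0.33 × 0.033 = 0.01089
  w_2·L_2 = 0.26 × 0.0147 = 0.003822
  w_3·L_3 = 0.18 × 0.054 = 0.00972
  w_4·L_4 = 0.23 × 0.0132 = 0.003036
Denominator: 0.01089 + 0.003822 + 0.00972 + 0.003036 = 0.027468
P(Language 3 | x₁,x₂) ≈ 0.354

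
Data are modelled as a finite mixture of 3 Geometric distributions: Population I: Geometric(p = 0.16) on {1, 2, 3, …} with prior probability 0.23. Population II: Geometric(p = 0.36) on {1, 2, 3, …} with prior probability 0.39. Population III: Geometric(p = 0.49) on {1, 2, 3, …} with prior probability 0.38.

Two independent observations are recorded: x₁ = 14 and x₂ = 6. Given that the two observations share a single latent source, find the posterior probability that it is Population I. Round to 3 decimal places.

0.938

The responsibility of component k is π_k f_k(x) divided by Σ_j π_j f_j(x).
Since both observations come from the same component, the likelihood for component k is f_k(x₁)·f_k(x₂).
  L_I = [0.16·(1−0.16)^13 = 0.16·0.103665 = 0.0165863] × [0.0669139] = 0.00110986
  L_II = [0.36·(1−0.36)^13 = 0.36·0.00302231 = 0.00108803] × [0.0386547] = 4.20576e-05
  L_III = [0.49·(1−0.49)^13 = 0.49·0.000157911 = 7.73764e-05] × [0.0169062] = 1.30814e-06
Prior × likelihood for each component:
  π_I·L_I = 0.23 × 0.00110986 = 0.000255267
  π_II·L_II = 0.39 × 4.20576e-05 = 1.64025e-05
  π_III·L_III = 0.38 × 1.30814e-06 = 4.97094e-07
Marginal: 0.000255267 + 1.64025e-05 + 4.97094e-07 = 0.000272167
P(Population I | x₁, x₂) = 0.000255267 / 0.000272167 ≈ 0.938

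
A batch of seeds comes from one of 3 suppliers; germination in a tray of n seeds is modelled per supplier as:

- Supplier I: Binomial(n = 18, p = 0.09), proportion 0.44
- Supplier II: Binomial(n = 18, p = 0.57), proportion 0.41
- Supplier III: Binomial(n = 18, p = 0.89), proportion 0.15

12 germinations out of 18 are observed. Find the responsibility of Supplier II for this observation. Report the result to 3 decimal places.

The responsibility of component k is π_k f_k(x) divided by Σ_j π_j f_j(x).
Binomial probabilities:
  f_I = C(18,12)·0.09^12·0.91^6 = 18564·2.8243e-13·0.567869 = 2.97735e-09
  f_II = C(18,12)·0.57^12·0.43^6 = 18564·0.00117625·0.00632136 = 0.138032
  f_III = C(18,12)·0.89^12·0.11^6 = 18564·0.24699·1.77156e-06 = 0.00812284
Weight by the priors:
  π_I·f_I = 0.44 × 2.97735e-09 = 1.31003e-09
  π_II·f_II = 0.41 × 0.138032 = 0.0565932
  π_III·f_III = 0.15 × 0.00812284 = 0.00121843
Evidence: 1.31003e-09 + 0.0565932 + 0.00121843 = 0.0578116
P(Supplier II | data) ≈ 0.979

0.979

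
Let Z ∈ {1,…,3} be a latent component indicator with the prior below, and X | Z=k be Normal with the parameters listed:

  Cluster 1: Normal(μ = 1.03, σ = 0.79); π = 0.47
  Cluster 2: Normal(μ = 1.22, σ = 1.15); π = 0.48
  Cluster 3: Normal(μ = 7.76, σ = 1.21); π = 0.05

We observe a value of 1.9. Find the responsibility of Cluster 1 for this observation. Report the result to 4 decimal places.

0.4807

Posterior ∝ prior × likelihood, so P(k | x) ∝ π_k f_k(x); normalise over all components.
Component likelihoods at x = 1.9:
  p_1 = 0.275378
  p_2 = 0.291265
  p_3 = 2.66112e-06
Unnormalised posteriors:
  π_1·p_1 = 0.47 × 0.275378 = 0.129428
  π_2·p_2 = 0.48 × 0.291265 = 0.139807
  π_3·p_3 = 0.05 × 2.66112e-06 = 1.33056e-07
Sum: 0.129428 + 0.139807 + 1.33056e-07 = 0.269235
P(Cluster 1 | x) = 0.129428 / 0.269235 ≈ 0.4807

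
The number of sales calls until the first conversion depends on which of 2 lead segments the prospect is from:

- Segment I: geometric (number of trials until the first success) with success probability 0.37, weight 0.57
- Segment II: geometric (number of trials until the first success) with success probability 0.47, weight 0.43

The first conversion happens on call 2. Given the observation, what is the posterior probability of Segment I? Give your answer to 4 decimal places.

By Bayes' theorem, P(k | x) = w_k f_k(x) / Σ_j w_j f_j(x).
Component likelihoods at x = 2:
  p_I = 0.2331
  p_II = 0.2491
Unnormalised posteriors:
  w_I·p_I = 0.57 × 0.2331 = 0.132867
  w_II·p_II = 0.43 × 0.2491 = 0.107113
Evidence: 0.132867 + 0.107113 = 0.23998
P(Segment I | data) = 0.132867 / 0.23998 ≈ 0.5537

0.5537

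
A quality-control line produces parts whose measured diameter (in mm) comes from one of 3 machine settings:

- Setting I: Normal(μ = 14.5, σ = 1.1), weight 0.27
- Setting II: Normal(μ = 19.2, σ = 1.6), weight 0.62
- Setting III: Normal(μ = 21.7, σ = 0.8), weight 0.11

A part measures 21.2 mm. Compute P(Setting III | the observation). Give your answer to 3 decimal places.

0.389

P(component k | x) = π_k·f_k(x) / marginal(x), where marginal(x) = Σ_j π_j·f_j(x).
Evaluate each component's likelihood at the observed value:
  f_I = 3.18812e-09
  f_II = 0.114156
  f_III = 0.410201
Weight by the priors:
  π_I·f_I = 0.27 × 3.18812e-09 = 8.60791e-10
  π_II·f_II = 0.62 × 0.114156 = 0.0707765
  π_III·f_III = 0.11 × 0.410201 = 0.0451221
Marginal: 8.60791e-10 + 0.0707765 + 0.0451221 = 0.115899
Responsibility of Setting III: 0.0451221 / 0.115899 ≈ 0.389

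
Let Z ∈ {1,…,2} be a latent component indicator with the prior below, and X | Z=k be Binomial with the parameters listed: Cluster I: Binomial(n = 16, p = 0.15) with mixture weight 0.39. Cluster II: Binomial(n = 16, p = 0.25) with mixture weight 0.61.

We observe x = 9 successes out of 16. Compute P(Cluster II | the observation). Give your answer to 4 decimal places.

0.9848

Apply Bayes' rule: the posterior for each component is proportional to its prior times its likelihood at x.
Binomial probabilities:
  f_I = C(16,9)·0.15^9·0.85^7 = 11440·3.84434e-08·0.320577 = 0.000140987
  f_II = C(16,9)·0.25^9·0.75^7 = 11440·3.8147e-06·0.133484 = 0.00582526
Multiply by the mixture weights:
  π_I·f_I = 0.39 × 0.000140987 = 5.4985e-05
  π_II·f_II = 0.61 × 0.00582526 = 0.00355341
Evidence: 5.4985e-05 + 0.00355341 = 0.00360839
P(Cluster II | data) = 0.00355341 / 0.00360839 ≈ 0.9848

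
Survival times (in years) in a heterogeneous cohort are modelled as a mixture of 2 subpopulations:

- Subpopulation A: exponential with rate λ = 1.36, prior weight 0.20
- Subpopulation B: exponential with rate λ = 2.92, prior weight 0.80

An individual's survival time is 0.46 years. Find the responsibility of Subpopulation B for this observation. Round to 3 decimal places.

By Bayes' theorem, P(k | x) = π_k f_k(x) / Σ_j π_j f_j(x).
Exponential densities:
  L_A = 1.36·e^(−1.36·0.46) = 1.36·e^(−0.6256) = 0.727519
  L_B = 2.92·e^(−2.92·0.46) = 2.92·e^(−1.3432) = 0.762147
Multiply by the mixture weights:
  π_A·L_A = 0.20 × 0.727519 = 0.145504
  π_B·L_B = 0.80 × 0.762147 = 0.609717
Evidence: 0.145504 + 0.609717 = 0.755221
Responsibility of Subpopulation B: 0.609717 / 0.755221 ≈ 0.807

0.807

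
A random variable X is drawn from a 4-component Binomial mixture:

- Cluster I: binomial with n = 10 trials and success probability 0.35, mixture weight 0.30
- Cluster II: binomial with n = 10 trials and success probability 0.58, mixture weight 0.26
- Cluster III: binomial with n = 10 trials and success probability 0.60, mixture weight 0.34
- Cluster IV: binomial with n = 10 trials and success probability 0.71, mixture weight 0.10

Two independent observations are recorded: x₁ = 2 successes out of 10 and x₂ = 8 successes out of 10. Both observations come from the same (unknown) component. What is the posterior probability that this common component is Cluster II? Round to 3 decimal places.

0.360

The responsibility of component k is P(Z=k) f_k(x) divided by Σ_j P(Z=j) f_j(x).
Since both observations come from the same component, the likelihood for component k is f_k(x₁)·f_k(x₂).
  p_I = [C(10,2)·0.35^2·0.65^8 = 45·0.1225·0.0318645 = 0.175653] × [0.00428138] = 0.000752037
  p_II = [C(10,2)·0.58^2·0.42^8 = 45·0.3364·0.000968265 = 0.0146576] × [0.101656] = 0.00149004
  p_III = [C(10,2)·0.60^2·0.40^8 = 45·0.36·0.00065536 = 0.0106168] × [0.120932] = 0.00128392
  p_IV = [C(10,2)·0.71^2·0.29^8 = 45·0.5041·5.00246e-05 = 0.00113478] × [0.244385] = 0.000277325
Unnormalised posteriors:
  P(Z=I)·p_I = 0.30 × 0.000752037 = 0.000225611
  P(Z=II)·p_II = 0.26 × 0.00149004 = 0.00038741
  P(Z=III)·p_III = 0.34 × 0.00128392 = 0.000436532
  P(Z=IV)·p_IV = 0.10 × 0.000277325 = 2.77325e-05
Sum: 0.000225611 + 0.00038741 + 0.000436532 + 2.77325e-05 = 0.00107729
P(Cluster II | x₁,x₂) ≈ 0.360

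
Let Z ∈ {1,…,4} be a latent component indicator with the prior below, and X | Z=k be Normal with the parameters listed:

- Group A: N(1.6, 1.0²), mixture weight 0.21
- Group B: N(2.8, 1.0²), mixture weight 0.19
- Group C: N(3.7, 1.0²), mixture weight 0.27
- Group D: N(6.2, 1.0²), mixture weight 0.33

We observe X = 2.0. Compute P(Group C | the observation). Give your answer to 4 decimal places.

Posterior ∝ prior × likelihood, so P(k | x) ∝ π_k f_k(x); normalise over all components.
Evaluate each component's likelihood at the observed value:
  p_A = 0.36827
  p_B = 0.289692
  p_C = 0.0940491
  p_D = 5.89431e-05
Weight by the priors:
  π_A·p_A = 0.21 × 0.36827 = 0.0773367
  π_B·p_B = 0.19 × 0.289692 = 0.0550414
  π_C·p_C = 0.27 × 0.0940491 = 0.0253933
  π_D·p_D = 0.33 × 5.89431e-05 = 1.94512e-05
Sum: 0.0773367 + 0.0550414 + 0.0253933 + 1.94512e-05 = 0.157791
P(Group C | the observation) ≈ 0.1609

0.1609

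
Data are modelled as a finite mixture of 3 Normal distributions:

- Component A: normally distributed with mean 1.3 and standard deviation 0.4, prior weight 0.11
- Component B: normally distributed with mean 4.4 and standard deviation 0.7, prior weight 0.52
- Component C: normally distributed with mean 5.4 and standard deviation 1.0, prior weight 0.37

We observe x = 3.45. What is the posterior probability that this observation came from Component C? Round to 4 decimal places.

0.1574

By Bayes' theorem, P(k | x) = P(Z=k) f_k(x) / Σ_j P(Z=j) f_j(x).
Normal densities:
  L_A = (1/(0.4·√(2π)))·exp(−(3.45−1.3)²/(2·0.4²)) = 0.997356·exp(-14.44531) = 5.31289e-07
  L_B = (1/(0.7·√(2π)))·exp(−(3.45−4.4)²/(2·0.7²)) = 0.569918·exp(-0.92092) = 0.226915
  L_C = (1/(1.0·√(2π)))·exp(−(3.45−5.4)²/(2·1.0²)) = 0.398942·exp(-1.90125) = 0.0595947
Multiply by the mixture weights:
  P(Z=A)·L_A = 0.11 × 5.31289e-07 = 5.84418e-08
  P(Z=B)·L_B = 0.52 × 0.226915 = 0.117996
  P(Z=C)·L_C = 0.37 × 0.0595947 = 0.02205
Normaliser: 5.84418e-08 + 0.117996 + 0.02205 = 0.140046
P(Component C | data) ≈ 0.1574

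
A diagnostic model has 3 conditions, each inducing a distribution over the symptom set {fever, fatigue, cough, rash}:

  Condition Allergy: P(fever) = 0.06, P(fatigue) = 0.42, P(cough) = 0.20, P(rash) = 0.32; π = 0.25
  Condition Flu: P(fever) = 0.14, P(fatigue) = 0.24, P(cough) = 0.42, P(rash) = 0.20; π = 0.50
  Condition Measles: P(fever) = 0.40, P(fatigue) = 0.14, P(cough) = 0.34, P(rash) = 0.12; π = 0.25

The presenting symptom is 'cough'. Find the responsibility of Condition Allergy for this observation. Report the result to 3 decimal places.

The responsibility of component k is π_k f_k(x) divided by Σ_j π_j f_j(x).
Categorical probabilities:
  L_Allergy = P(cough | comp) = 0.20
  L_Flu = P(cough | comp) = 0.42
  L_Measles = P(cough | comp) = 0.34
Unnormalised posteriors:
  π_Allergy·L_Allergy = 0.25 × 0.2 = 0.05
  π_Flu·L_Flu = 0.50 × 0.42 = 0.21
  π_Measles·L_Measles = 0.25 × 0.34 = 0.085
Denominator: 0.05 + 0.21 + 0.085 = 0.345
P(Condition Allergy | the observation) = 0.05 / 0.345 ≈ 0.145

0.145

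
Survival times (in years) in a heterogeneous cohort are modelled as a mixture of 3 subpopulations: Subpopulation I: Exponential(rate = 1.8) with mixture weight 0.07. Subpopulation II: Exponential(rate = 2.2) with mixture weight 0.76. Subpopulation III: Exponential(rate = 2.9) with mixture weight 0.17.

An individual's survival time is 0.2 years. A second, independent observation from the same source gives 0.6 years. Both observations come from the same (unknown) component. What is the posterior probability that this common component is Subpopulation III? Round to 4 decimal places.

0.1699

P(component k | x) = π_k·f_k(x) / marginal(x), where marginal(x) = Σ_j π_j·f_j(x).
Since both observations come from the same component, the likelihood for component k is f_k(x₁)·f_k(x₂).
  f_I = [1.25582] × [0.611272] = 0.767646
  f_II = [1.41688] × [0.587698] = 0.832697
  f_III = [1.62371] × [0.509009] = 0.826481
Weight by the priors:
  π_I·f_I = 0.07 × 0.767646 = 0.0537352
  π_II·f_II = 0.76 × 0.832697 = 0.63285
  π_III·f_III = 0.17 × 0.826481 = 0.140502
Normaliser: 0.0537352 + 0.63285 + 0.140502 = 0.827087
P(Subpopulation III | data) ≈ 0.1699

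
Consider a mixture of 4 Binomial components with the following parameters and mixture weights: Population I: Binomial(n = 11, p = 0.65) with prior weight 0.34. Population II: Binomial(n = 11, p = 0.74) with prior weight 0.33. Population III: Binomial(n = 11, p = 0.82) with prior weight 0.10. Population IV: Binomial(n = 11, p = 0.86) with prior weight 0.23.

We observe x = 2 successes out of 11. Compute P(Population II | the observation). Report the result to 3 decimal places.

By Bayes' theorem, P(k | x) = π_k f_k(x) / Σ_j π_j f_j(x).
Evaluate each component's likelihood at the observed value:
  p_I = C(11,2)·0.65^2·0.35^9 = 55·0.4225·7.88156e-05 = 0.00183148
  p_II = C(11,2)·0.74^2·0.26^9 = 55·0.5476·5.4295e-06 = 0.000163526
  p_III = C(11,2)·0.82^2·0.18^9 = 55·0.6724·1.98359e-07 = 7.33572e-06
  p_IV = C(11,2)·0.86^2·0.14^9 = 55·0.7396·2.0661e-08 = 8.4045e-07
Multiply by the mixture weights:
  π_I·p_I = 0.34 × 0.00183148 = 0.000622703
  π_II·p_II = 0.33 × 0.000163526 = 5.39635e-05
  π_III·p_III = 0.10 × 7.33572e-06 = 7.33572e-07
  π_IV·p_IV = 0.23 × 8.4045e-07 = 1.93304e-07
Normaliser: 0.000622703 + 5.39635e-05 + 7.33572e-07 + 1.93304e-07 = 0.000677593
So the posterior for Population II is 5.39635e-05 / 0.000677593 ≈ 0.080.

0.080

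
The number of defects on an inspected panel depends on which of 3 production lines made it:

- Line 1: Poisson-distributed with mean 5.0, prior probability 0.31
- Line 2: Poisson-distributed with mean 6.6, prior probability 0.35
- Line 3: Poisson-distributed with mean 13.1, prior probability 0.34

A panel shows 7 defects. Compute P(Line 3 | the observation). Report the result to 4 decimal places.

0.0982

The responsibility of component k is π_k f_k(x) divided by Σ_j π_j f_j(x).
Component likelihoods at x = 7 defects:
  f_1 = 0.104445
  f_2 = 0.147243
  f_3 = 0.0268665
Prior × likelihood for each component:
  π_1·f_1 = 0.31 × 0.104445 = 0.0323779
  π_2·f_2 = 0.35 × 0.147243 = 0.0515349
  π_3·f_3 = 0.34 × 0.0268665 = 0.0091346
Sum: 0.0323779 + 0.0515349 + 0.0091346 = 0.0930474
Responsibility of Line 3: 0.0091346 / 0.0930474 ≈ 0.0982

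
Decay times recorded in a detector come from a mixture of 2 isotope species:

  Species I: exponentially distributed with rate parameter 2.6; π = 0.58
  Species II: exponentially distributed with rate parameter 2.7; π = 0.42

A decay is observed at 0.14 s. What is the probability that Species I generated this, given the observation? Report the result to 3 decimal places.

0.574

P(component k | x) = P(Z=k)·f_k(x) / marginal(x), where marginal(x) = Σ_j P(Z=j)·f_j(x).
Evaluate each component's likelihood at the observed value:
  f_I = 1.80672
  f_II = 1.85012
Unnormalised posteriors:
  P(Z=I)·f_I = 0.58 × 1.80672 = 1.0479
  P(Z=II)·f_II = 0.42 × 1.85012 = 0.777051
Evidence: 1.0479 + 0.777051 = 1.82495
P(Species I | data) ≈ 0.574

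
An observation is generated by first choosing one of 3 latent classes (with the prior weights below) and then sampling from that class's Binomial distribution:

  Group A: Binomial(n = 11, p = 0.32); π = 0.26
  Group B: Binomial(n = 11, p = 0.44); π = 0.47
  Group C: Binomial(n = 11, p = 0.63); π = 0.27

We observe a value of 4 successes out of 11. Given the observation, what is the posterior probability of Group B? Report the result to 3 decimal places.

0.576

Posterior ∝ prior × likelihood, so P(k | x) ∝ π_k f_k(x); normalise over all components.
Component likelihoods at x = 4 successes out of 11:
  p_A = C(11,4)·0.32^4·0.68^7 = 330·0.0104858·0.0672299 = 0.232636
  p_B = C(11,4)·0.44^4·0.56^7 = 330·0.037481·0.0172709 = 0.213619
  p_C = C(11,4)·0.63^4·0.37^7 = 330·0.15753·0.000949319 = 0.0493501
Multiply by the mixture weights:
  π_A·p_A = 0.26 × 0.232636 = 0.0604853
  π_B·p_B = 0.47 × 0.213619 = 0.100401
  π_C·p_C = 0.27 × 0.0493501 = 0.0133245
Sum: 0.0604853 + 0.100401 + 0.0133245 = 0.174211
Responsibility of Group B: 0.100401 / 0.174211 ≈ 0.576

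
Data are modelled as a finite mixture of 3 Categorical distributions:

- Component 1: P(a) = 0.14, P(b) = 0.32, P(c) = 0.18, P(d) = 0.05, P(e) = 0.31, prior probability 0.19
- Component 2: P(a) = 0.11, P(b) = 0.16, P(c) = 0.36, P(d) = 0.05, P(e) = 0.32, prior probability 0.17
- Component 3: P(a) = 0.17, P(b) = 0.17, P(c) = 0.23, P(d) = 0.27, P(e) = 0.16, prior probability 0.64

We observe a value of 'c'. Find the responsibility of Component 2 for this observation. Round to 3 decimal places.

Posterior ∝ prior × likelihood, so P(k | x) ∝ π_k f_k(x); normalise over all components.
Evaluate each component's likelihood at the observed value:
  f_1 = 0.18
  f_2 = 0.36
  f_3 = 0.23
Unnormalised posteriors:
  π_1·f_1 = 0.19 × 0.18 = 0.0342
  π_2·f_2 = 0.17 × 0.36 = 0.0612
  π_3·f_3 = 0.64 × 0.23 = 0.1472
Denominator: 0.0342 + 0.0612 + 0.1472 = 0.2426
P(Component 2 | x) = 0.0612 / 0.2426 ≈ 0.252

0.252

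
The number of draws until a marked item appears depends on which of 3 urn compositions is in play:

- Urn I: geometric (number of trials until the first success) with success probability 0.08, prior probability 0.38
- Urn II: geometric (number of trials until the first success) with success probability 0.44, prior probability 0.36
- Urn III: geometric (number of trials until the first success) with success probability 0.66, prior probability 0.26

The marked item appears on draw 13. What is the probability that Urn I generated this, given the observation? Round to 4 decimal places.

0.9867

By Bayes' theorem, P(k | x) = π_k f_k(x) / Σ_j π_j f_j(x).
Component likelihoods at x = 13:
  p_I = 0.0294133
  p_II = 0.000418513
  p_III = 1.57504e-06
Weight by the priors:
  π_I·p_I = 0.38 × 0.0294133 = 0.0111771
  π_II·p_II = 0.36 × 0.000418513 = 0.000150665
  π_III·p_III = 0.26 × 1.57504e-06 = 4.0951e-07
Normaliser: 0.0111771 + 0.000150665 + 4.0951e-07 = 0.0113281
So the posterior for Urn I is 0.0111771 / 0.0113281 ≈ 0.9867.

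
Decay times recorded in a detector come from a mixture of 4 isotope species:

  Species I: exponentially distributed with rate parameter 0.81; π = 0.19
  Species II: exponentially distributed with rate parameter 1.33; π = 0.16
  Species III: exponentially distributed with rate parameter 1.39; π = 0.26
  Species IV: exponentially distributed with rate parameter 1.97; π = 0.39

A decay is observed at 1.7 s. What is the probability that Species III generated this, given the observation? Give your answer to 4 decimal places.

0.2788

Posterior ∝ prior × likelihood, so P(k | x) ∝ w_k f_k(x); normalise over all components.
Evaluate each component's likelihood at the observed value:
  p_I = 0.81·e^(−0.81·1.7) = 0.81·e^(−1.3770) = 0.204391
  p_II = 1.33·e^(−1.33·1.7) = 1.33·e^(−2.2610) = 0.138647
  p_III = 1.39·e^(−1.39·1.7) = 1.39·e^(−2.3630) = 0.130851
  p_IV = 1.97·e^(−1.97·1.7) = 1.97·e^(−3.3490) = 0.0691853
Prior × likelihood for each component:
  w_I·p_I = 0.19 × 0.204391 = 0.0388343
  w_II·p_II = 0.16 × 0.138647 = 0.0221836
  w_III·p_III = 0.26 × 0.130851 = 0.0340213
  w_IV·p_IV = 0.39 × 0.0691853 = 0.0269823
Evidence: 0.0388343 + 0.0221836 + 0.0340213 + 0.0269823 = 0.122021
P(Species III | x) = 0.0340213 / 0.122021 ≈ 0.2788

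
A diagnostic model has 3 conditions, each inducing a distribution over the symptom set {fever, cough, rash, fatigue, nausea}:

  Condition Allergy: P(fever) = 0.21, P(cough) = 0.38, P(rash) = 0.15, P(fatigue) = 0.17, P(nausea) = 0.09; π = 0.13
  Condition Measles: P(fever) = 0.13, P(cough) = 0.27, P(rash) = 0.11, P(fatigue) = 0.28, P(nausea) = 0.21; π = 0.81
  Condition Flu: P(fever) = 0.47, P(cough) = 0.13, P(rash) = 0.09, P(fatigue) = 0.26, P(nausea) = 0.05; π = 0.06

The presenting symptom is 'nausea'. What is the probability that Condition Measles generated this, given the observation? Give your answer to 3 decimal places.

0.920

The responsibility of component k is P(Z=k) f_k(x) divided by Σ_j P(Z=j) f_j(x).
Evaluate each component's likelihood at the observed value:
  f_Allergy = P(nausea | comp) = 0.09
  f_Measles = P(nausea | comp) = 0.21
  f_Flu = P(nausea | comp) = 0.05
Multiply by the mixture weights:
  P(Z=Allergy)·f_Allergy = 0.13 × 0.09 = 0.0117
  P(Z=Measles)·f_Measles = 0.81 × 0.21 = 0.1701
  P(Z=Flu)·f_Flu = 0.06 × 0.05 = 0.003
Denominator: 0.0117 + 0.1701 + 0.003 = 0.1848
So the posterior for Condition Measles is 0.1701 / 0.1848 ≈ 0.920.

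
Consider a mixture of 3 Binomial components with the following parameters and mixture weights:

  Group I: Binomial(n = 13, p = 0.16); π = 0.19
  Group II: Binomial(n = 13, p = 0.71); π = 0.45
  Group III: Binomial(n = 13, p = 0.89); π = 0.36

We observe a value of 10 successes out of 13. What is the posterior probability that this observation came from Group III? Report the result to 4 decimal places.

0.2949

Apply Bayes' rule: the posterior for each component is proportional to its prior times its likelihood at x.
Binomial probabilities:
  L_I = C(13,10)·0.16^10·0.84^3 = 286·1.09951e-08·0.592704 = 1.86382e-06
  L_II = C(13,10)·0.71^10·0.29^3 = 286·0.0325524·0.024389 = 0.227062
  L_III = C(13,10)·0.89^10·0.11^3 = 286·0.311817·0.001331 = 0.118698
Prior × likelihood for each component:
  P(Z=I)·L_I = 0.19 × 1.86382e-06 = 3.54126e-07
  P(Z=II)·L_II = 0.45 × 0.227062 = 0.102178
  P(Z=III)·L_III = 0.36 × 0.118698 = 0.0427314
Denominator: 3.54126e-07 + 0.102178 + 0.0427314 = 0.144909
Responsibility of Group III: 0.0427314 / 0.144909 ≈ 0.2949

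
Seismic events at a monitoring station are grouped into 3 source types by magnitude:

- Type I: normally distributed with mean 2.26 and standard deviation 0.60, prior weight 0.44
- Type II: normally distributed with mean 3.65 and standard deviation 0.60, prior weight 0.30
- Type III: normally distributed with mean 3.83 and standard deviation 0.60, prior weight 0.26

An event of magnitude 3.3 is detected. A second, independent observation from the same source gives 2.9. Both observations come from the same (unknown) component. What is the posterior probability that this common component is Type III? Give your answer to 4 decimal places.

0.2361

Apply Bayes' rule: the posterior for each component is proportional to its prior times its likelihood at x.
Since both observations come from the same component, the likelihood for component k is f_k(x₁)·f_k(x₂).
  f_I = [0.148031] × [0.376438] = 0.0557244
  f_II = [0.560878] × [0.304415] = 0.17074
  f_III = [0.450115] × [0.200015] = 0.0900298
Unnormalised posteriors:
  π_I·f_I = 0.44 × 0.0557244 = 0.0245187
  π_II·f_II = 0.30 × 0.17074 = 0.0512219
  π_III·f_III = 0.26 × 0.0900298 = 0.0234077
Denominator: 0.0245187 + 0.0512219 + 0.0234077 = 0.0991484
So the posterior for Type III is 0.0234077 / 0.0991484 ≈ 0.2361.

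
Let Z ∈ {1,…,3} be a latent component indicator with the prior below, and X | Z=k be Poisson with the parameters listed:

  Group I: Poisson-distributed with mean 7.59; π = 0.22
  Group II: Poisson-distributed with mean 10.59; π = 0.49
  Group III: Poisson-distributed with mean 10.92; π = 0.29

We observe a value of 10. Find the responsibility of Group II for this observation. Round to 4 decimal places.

The responsibility of component k is P(Z=k) f_k(x) divided by Σ_j P(Z=j) f_j(x).
Evaluate each component's likelihood at the observed value:
  p_I = e^(−7.59)·7.59^10/10! = 0.0883811
  p_II = e^(−10.59)·10.59^10/10! = 0.123032
  p_III = e^(−10.92)·10.92^10/10! = 0.120217
Weight by the priors:
  P(Z=I)·p_I = 0.22 × 0.0883811 = 0.0194439
  P(Z=II)·p_II = 0.49 × 0.123032 = 0.0602857
  P(Z=III)·p_III = 0.29 × 0.120217 = 0.0348631
Evidence: 0.0194439 + 0.0602857 + 0.0348631 = 0.114593
P(Group II | data) ≈ 0.5261

0.5261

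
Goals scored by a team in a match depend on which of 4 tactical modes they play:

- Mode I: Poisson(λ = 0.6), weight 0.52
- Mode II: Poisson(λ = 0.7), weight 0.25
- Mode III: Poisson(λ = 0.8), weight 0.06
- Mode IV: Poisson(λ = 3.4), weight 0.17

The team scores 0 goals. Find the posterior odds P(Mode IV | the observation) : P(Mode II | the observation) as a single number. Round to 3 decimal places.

The posterior odds equal the prior odds times the likelihood ratio: (w_i/w_j)·(f_i(x)/f_j(x)).
Evaluate each component's likelihood at the observed value:
  f_I = e^(−0.6)·0.6^0/0! = 0.548812
  f_II = e^(−0.7)·0.7^0/0! = 0.496585
  f_III = e^(−0.8)·0.8^0/0! = 0.449329
  f_IV = e^(−3.4)·3.4^0/0! = 0.0333733
Odds = (0.17/0.25) × (0.0333733/0.496585) = 0.68 × 0.0672055 ≈ 0.046

0.046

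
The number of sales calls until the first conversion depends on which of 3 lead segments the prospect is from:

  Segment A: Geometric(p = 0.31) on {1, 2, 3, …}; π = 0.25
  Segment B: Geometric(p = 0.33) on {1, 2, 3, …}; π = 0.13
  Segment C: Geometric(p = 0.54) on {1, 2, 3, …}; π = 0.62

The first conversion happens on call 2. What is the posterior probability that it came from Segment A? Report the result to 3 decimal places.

Apply Bayes' rule: the posterior for each component is proportional to its prior times its likelihood at x.
Evaluate each component's likelihood at the observed value:
  f_A = 0.31·(1−0.31)^1 = 0.31·0.69 = 0.2139
  f_B = 0.33·(1−0.33)^1 = 0.33·0.67 = 0.2211
  f_C = 0.54·(1−0.54)^1 = 0.54·0.46 = 0.2484
Weight by the priors:
  w_A·f_A = 0.25 × 0.2139 = 0.053475
  w_B·f_B = 0.13 × 0.2211 = 0.028743
  w_C·f_C = 0.62 × 0.2484 = 0.154008
Normaliser: 0.053475 + 0.028743 + 0.154008 = 0.236226
Responsibility of Segment A: 0.053475 / 0.236226 ≈ 0.226

0.226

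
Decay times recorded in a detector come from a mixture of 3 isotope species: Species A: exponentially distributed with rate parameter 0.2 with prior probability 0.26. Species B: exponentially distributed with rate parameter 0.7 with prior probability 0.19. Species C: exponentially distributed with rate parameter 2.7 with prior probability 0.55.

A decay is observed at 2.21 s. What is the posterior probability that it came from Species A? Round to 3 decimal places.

0.510

P(component k | x) = w_k·f_k(x) / marginal(x), where marginal(x) = Σ_j w_j·f_j(x).
Exponential densities:
  f_A = 0.2·e^(−0.2·2.21) = 0.2·e^(−0.4420) = 0.12855
  f_B = 0.7·e^(−0.7·2.21) = 0.7·e^(−1.5470) = 0.14902
  f_C = 2.7·e^(−2.7·2.21) = 2.7·e^(−5.9670) = 0.00691717
Multiply by the mixture weights:
  w_A·f_A = 0.26 × 0.12855 = 0.033423
  w_B·f_B = 0.19 × 0.14902 = 0.0283138
  w_C·f_C = 0.55 × 0.00691717 = 0.00380444
Normaliser: 0.033423 + 0.0283138 + 0.00380444 = 0.0655412
P(Species A | x) = 0.033423 / 0.0655412 ≈ 0.510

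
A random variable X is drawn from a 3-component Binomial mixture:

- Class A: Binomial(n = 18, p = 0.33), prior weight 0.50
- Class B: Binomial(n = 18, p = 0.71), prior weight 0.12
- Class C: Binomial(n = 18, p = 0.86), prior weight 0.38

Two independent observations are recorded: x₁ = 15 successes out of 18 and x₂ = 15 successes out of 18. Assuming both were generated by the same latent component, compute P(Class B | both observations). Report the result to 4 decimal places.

0.0736

By Bayes' theorem, P(k | x) = P(Z=k) f_k(x) / Σ_j P(Z=j) f_j(x).
Since both observations come from the same component, the likelihood for component k is f_k(x₁)·f_k(x₂).
  p_A = [1.47104e-05] × [1.47104e-05] = 2.16395e-10
  p_B = [0.116885] × [0.116885] = 0.0136621
  p_C = [0.233105] × [0.233105] = 0.0543378
Weight by the priors:
  P(Z=A)·p_A = 0.50 × 2.16395e-10 = 1.08198e-10
  P(Z=B)·p_B = 0.12 × 0.0136621 = 0.00163946
  P(Z=C)·p_C = 0.38 × 0.0543378 = 0.0206484
Denominator: 1.08198e-10 + 0.00163946 + 0.0206484 = 0.0222878
P(Class B | data) = 0.00163946 / 0.0222878 ≈ 0.0736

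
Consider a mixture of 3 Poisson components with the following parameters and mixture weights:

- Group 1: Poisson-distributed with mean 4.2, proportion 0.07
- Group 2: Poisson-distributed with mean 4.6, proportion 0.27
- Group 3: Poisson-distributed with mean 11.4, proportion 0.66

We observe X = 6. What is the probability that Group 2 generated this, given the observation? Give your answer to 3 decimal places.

Apply Bayes' rule: the posterior for each component is proportional to its prior times its likelihood at x.
Component likelihoods at x = 6:
  f_1 = e^(−4.2)·4.2^6/6! = 0.114321
  f_2 = e^(−4.6)·4.6^6/6! = 0.13227
  f_3 = e^(−11.4)·11.4^6/6! = 0.0341303
Multiply by the mixture weights:
  P(Z=1)·f_1 = 0.07 × 0.114321 = 0.00800248
  P(Z=2)·f_2 = 0.27 × 0.13227 = 0.0357128
  P(Z=3)·f_3 = 0.66 × 0.0341303 = 0.022526
Sum: 0.00800248 + 0.0357128 + 0.022526 = 0.0662412
Responsibility of Group 2: 0.0357128 / 0.0662412 ≈ 0.539

0.539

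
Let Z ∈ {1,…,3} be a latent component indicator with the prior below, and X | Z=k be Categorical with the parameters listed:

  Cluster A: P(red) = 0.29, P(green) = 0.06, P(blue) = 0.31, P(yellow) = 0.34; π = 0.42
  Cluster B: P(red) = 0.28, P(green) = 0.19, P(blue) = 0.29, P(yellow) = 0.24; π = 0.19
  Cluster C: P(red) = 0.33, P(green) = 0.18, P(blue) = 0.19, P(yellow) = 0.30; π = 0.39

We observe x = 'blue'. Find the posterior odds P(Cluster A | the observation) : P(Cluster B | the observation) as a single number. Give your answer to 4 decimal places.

Only the two components matter; the odds are (P(Z=i) f_i(x)) / (P(Z=j) f_j(x)).
Component likelihoods at x = 'blue':
  p_A = P(blue | comp) = 0.31
  p_B = P(blue | comp) = 0.29
  p_C = P(blue | comp) = 0.19
0.1302 / 0.0551 ≈ 2.3630

2.3630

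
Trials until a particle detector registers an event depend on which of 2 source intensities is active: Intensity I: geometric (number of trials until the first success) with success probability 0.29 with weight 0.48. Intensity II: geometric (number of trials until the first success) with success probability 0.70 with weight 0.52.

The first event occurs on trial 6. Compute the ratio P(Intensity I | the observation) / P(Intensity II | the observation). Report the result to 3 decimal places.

28.394

Posterior odds = (w_i f_i(x)) / (w_j f_j(x)); the normalising sum cancels.
Evaluate each component's likelihood at the observed value:
  f_I = 0.29·(1−0.29)^5 = 0.29·0.180423 = 0.0523227
  f_II = 0.70·(1−0.70)^5 = 0.70·0.00243 = 0.001701
Posterior odds = (w_I·f_I) / (w_II·f_II) = (0.48·0.0523227) / (0.52·0.001701) = 0.0251149 / 0.00088452 ≈ 28.394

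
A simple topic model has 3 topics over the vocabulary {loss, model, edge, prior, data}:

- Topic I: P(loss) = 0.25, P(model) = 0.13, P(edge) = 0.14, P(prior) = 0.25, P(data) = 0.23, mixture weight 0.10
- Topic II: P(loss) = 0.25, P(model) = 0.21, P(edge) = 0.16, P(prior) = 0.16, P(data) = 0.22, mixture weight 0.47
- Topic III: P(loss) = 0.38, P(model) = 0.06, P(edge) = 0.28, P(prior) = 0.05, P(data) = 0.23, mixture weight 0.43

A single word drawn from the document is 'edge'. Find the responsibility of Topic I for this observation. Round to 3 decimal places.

0.067

Posterior ∝ prior × likelihood, so P(k | x) ∝ π_k f_k(x); normalise over all components.
Categorical probabilities:
  f_I = P(edge | comp) = 0.14
  f_II = P(edge | comp) = 0.16
  f_III = P(edge | comp) = 0.28
Prior × likelihood for each component:
  π_I·f_I = 0.10 × 0.14 = 0.014
  π_II·f_II = 0.47 × 0.16 = 0.0752
  π_III·f_III = 0.43 × 0.28 = 0.1204
Denominator: 0.014 + 0.0752 + 0.1204 = 0.2096
So the posterior for Topic I is 0.014 / 0.2096 ≈ 0.067.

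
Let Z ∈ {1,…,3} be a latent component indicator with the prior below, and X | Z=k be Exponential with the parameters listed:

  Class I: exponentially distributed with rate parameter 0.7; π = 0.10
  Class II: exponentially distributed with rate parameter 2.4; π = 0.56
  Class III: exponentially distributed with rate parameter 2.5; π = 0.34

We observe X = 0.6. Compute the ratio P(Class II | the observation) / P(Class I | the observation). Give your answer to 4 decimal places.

Since P(k|x) ∝ π_k f_k(x), the posterior odds are π_i f_i(x) / (π_j f_j(x)).
Component likelihoods at x = 0.6:
  L_I = 0.459933
  L_II = 0.568627
  L_III = 0.557825
0.318431 / 0.0459933 ≈ 6.9234

6.9234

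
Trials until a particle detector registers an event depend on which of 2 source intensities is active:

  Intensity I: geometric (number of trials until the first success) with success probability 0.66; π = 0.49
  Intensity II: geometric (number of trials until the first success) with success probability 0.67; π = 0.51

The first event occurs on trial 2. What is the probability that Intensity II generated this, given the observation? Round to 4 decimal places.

0.5063

By Bayes' theorem, P(k | x) = w_k f_k(x) / Σ_j w_j f_j(x).
Geometric probabilities:
  p_I = 0.66·(1−0.66)^1 = 0.66·0.34 = 0.2244
  p_II = 0.67·(1−0.67)^1 = 0.67·0.33 = 0.2211
Unnormalised posteriors:
  w_I·p_I = 0.49 × 0.2244 = 0.109956
  w_II·p_II = 0.51 × 0.2211 = 0.112761
Marginal: 0.109956 + 0.112761 = 0.222717
So the posterior for Intensity II is 0.112761 / 0.222717 ≈ 0.5063.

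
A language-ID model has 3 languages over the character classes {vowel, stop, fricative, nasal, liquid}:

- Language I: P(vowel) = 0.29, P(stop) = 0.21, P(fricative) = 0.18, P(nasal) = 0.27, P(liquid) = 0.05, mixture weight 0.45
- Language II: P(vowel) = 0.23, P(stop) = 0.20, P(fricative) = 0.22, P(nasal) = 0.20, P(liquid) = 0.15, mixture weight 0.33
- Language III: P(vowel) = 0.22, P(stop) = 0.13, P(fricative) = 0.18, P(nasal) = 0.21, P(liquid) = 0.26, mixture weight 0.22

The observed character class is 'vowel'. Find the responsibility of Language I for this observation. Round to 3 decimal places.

0.512

By Bayes' theorem, P(k | x) = π_k f_k(x) / Σ_j π_j f_j(x).
Evaluate each component's likelihood at the observed value:
  p_I = P(vowel | comp) = 0.29
  p_II = P(vowel | comp) = 0.23
  p_III = P(vowel | comp) = 0.22
Unnormalised posteriors:
  π_I·p_I = 0.45 × 0.29 = 0.1305
  π_II·p_II = 0.33 × 0.23 = 0.0759
  π_III·p_III = 0.22 × 0.22 = 0.0484
Denominator: 0.1305 + 0.0759 + 0.0484 = 0.2548
P(Language I | the observation) = 0.1305 / 0.2548 ≈ 0.512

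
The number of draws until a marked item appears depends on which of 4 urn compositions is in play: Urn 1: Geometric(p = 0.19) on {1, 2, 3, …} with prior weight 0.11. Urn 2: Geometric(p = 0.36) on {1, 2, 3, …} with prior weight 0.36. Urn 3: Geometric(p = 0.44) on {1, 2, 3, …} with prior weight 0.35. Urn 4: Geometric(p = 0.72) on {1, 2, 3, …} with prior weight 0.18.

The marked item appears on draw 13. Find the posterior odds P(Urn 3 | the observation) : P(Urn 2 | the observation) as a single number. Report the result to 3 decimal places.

0.239

Posterior odds = (π_i f_i(x)) / (π_j f_j(x)); the normalising sum cancels.
Geometric probabilities:
  p_1 = 0.0151556
  p_2 = 0.00170005
  p_3 = 0.000418513
  p_4 = 1.67197e-07
Odds = (0.35/0.36) × (0.000418513/0.00170005) = 0.972222 × 0.246177 ≈ 0.239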